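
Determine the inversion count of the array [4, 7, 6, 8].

Finding inversions in [4, 7, 6, 8]:

(1, 2): arr[1]=7 > arr[2]=6

Total inversions: 1

The array has 1 inversion(s): (1,2). Each pair (i,j) satisfies i < j and arr[i] > arr[j].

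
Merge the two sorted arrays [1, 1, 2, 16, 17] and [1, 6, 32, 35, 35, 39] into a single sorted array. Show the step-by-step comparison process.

Merging process:

Compare 1 vs 1: take 1 from left. Merged: [1]
Compare 1 vs 1: take 1 from left. Merged: [1, 1]
Compare 2 vs 1: take 1 from right. Merged: [1, 1, 1]
Compare 2 vs 6: take 2 from left. Merged: [1, 1, 1, 2]
Compare 16 vs 6: take 6 from right. Merged: [1, 1, 1, 2, 6]
Compare 16 vs 32: take 16 from left. Merged: [1, 1, 1, 2, 6, 16]
Compare 17 vs 32: take 17 from left. Merged: [1, 1, 1, 2, 6, 16, 17]
Append remaining from right: [32, 35, 35, 39]. Merged: [1, 1, 1, 2, 6, 16, 17, 32, 35, 35, 39]

Final merged array: [1, 1, 1, 2, 6, 16, 17, 32, 35, 35, 39]
Total comparisons: 7

The merged array is [1, 1, 1, 2, 6, 16, 17, 32, 35, 35, 39], requiring 7 comparisons. The merge step runs in O(n) time where n is the total number of elements.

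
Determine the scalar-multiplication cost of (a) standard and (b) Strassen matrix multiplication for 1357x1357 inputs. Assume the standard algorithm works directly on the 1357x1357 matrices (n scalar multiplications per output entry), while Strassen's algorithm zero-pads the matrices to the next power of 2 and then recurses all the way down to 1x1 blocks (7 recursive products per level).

Matrix multiplication for 1357x1357 matrices:

Strassen's algorithm requires power-of-2 dimensions. Pad 1357x1357 to 2048x2048 (next power of 2).

Standard algorithm: 1357^3 = 2498846293 multiplications
Strassen's algorithm: 7^(log2(2048)) = 7^11 = 1977326743 multiplications
Savings: 2498846293 - 1977326743 = 521519550 multiplications

Standard: 2498846293 multiplications (1357^3). Strassen: 1977326743 multiplications (7^11, after padding to 2048x2048). Strassen reduces 8 recursive multiplications to 7 at each level.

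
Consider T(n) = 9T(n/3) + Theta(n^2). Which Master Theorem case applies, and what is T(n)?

Master Theorem for T(n) = 9T(n/3) + O(n^2):

a = 9, b = 3, c = 2
log_b(a) = log_3(9) = 2.0000

Case 2: c = 2 = log_3(9) = 2.0000
T(n) = O(n^2 log n) = O(n^2 log n)

For T(n) = 9T(n/3) + O(n^2): log_3(9) = 2.0000. This is Case 2 of the Master Theorem (c = log_b(a), equal work at all levels), giving O(n^2 log n).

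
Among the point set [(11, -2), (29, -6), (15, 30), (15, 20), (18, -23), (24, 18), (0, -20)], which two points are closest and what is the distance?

Computing all pairwise distances among 7 points:

d((11, -2), (29, -6)) = 18.4391
d((11, -2), (15, 30)) = 32.249
d((11, -2), (15, 20)) = 22.3607
d((11, -2), (18, -23)) = 22.1359
d((11, -2), (24, 18)) = 23.8537
d((11, -2), (0, -20)) = 21.095
d((29, -6), (15, 30)) = 38.6264
d((29, -6), (15, 20)) = 29.5296
d((29, -6), (18, -23)) = 20.2485
d((29, -6), (24, 18)) = 24.5153
d((29, -6), (0, -20)) = 32.2025
d((15, 30), (15, 20)) = 10.0
d((15, 30), (18, -23)) = 53.0848
d((15, 30), (24, 18)) = 15.0
d((15, 30), (0, -20)) = 52.2015
d((15, 20), (18, -23)) = 43.1045
d((15, 20), (24, 18)) = 9.2195 <-- minimum
d((15, 20), (0, -20)) = 42.72
d((18, -23), (24, 18)) = 41.4367
d((18, -23), (0, -20)) = 18.2483
d((24, 18), (0, -20)) = 44.9444

Closest pair: (15, 20) and (24, 18) with distance 9.2195

The closest pair is (15, 20) and (24, 18) with Euclidean distance 9.2195. For 7 points, brute-force pairwise comparison is shown above. For large n, the divide-and-conquer algorithm (sort by x, recurse on halves, check the dividing strip) achieves O(n log n).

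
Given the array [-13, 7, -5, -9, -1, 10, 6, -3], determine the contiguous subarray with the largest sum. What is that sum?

Using Kadane's algorithm on [-13, 7, -5, -9, -1, 10, 6, -3]:

Scanning through the array:
Position 1 (value 7): max_ending_here = 7, max_so_far = 7
Position 2 (value -5): max_ending_here = 2, max_so_far = 7
Position 3 (value -9): max_ending_here = -7, max_so_far = 7
Position 4 (value -1): max_ending_here = -1, max_so_far = 7
Position 5 (value 10): max_ending_here = 10, max_so_far = 10
Position 6 (value 6): max_ending_here = 16, max_so_far = 16
Position 7 (value -3): max_ending_here = 13, max_so_far = 16

Maximum subarray: [10, 6]
Maximum sum: 16

The maximum subarray is [10, 6] with sum 16. This subarray runs from index 5 to index 6.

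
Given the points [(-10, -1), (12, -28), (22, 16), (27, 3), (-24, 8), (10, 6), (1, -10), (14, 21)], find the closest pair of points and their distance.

Computing all pairwise distances among 8 points:

d((-10, -1), (12, -28)) = 34.8281
d((-10, -1), (22, 16)) = 36.2353
d((-10, -1), (27, 3)) = 37.2156
d((-10, -1), (-24, 8)) = 16.6433
d((-10, -1), (10, 6)) = 21.1896
d((-10, -1), (1, -10)) = 14.2127
d((-10, -1), (14, 21)) = 32.5576
d((12, -28), (22, 16)) = 45.1221
d((12, -28), (27, 3)) = 34.4384
d((12, -28), (-24, 8)) = 50.9117
d((12, -28), (10, 6)) = 34.0588
d((12, -28), (1, -10)) = 21.095
d((12, -28), (14, 21)) = 49.0408
d((22, 16), (27, 3)) = 13.9284
d((22, 16), (-24, 8)) = 46.6905
d((22, 16), (10, 6)) = 15.6205
d((22, 16), (1, -10)) = 33.4215
d((22, 16), (14, 21)) = 9.434 <-- minimum
d((27, 3), (-24, 8)) = 51.2445
d((27, 3), (10, 6)) = 17.2627
d((27, 3), (1, -10)) = 29.0689
d((27, 3), (14, 21)) = 22.2036
d((-24, 8), (10, 6)) = 34.0588
d((-24, 8), (1, -10)) = 30.8058
d((-24, 8), (14, 21)) = 40.1622
d((10, 6), (1, -10)) = 18.3576
d((10, 6), (14, 21)) = 15.5242
d((1, -10), (14, 21)) = 33.6155

Closest pair: (22, 16) and (14, 21) with distance 9.434

The closest pair is (22, 16) and (14, 21) with Euclidean distance 9.434. For 8 points, brute-force pairwise comparison is shown above. For large n, the divide-and-conquer algorithm (sort by x, recurse on halves, check the dividing strip) achieves O(n log n).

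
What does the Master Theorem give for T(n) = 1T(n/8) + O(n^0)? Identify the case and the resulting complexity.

Master Theorem for T(n) = 1T(n/8) + O(n^0):

a = 1, b = 8, c = 0
log_b(a) = log_8(1) = 0.0000

Case 2: c = 0 = log_8(1) = 0.0000
T(n) = O(n^0 log n) = O(log n)

For T(n) = 1T(n/8) + O(n^0): log_8(1) = 0.0000. This is Case 2 of the Master Theorem (c = log_b(a), equal work at all levels), giving O(log n).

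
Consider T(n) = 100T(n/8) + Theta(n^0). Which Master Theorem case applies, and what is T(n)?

Master Theorem for T(n) = 100T(n/8) + O(n^0):

a = 100, b = 8, c = 0
log_b(a) = log_8(100) = 2.2146

Case 1: c = 0 < log_8(100) = 2.2146
T(n) = O(n^(log_8 100))

For T(n) = 100T(n/8) + O(n^0): log_8(100) = 2.2146. This is Case 1 of the Master Theorem (c < log_b(a), work dominated by leaves), giving O(n^(log_8 100)).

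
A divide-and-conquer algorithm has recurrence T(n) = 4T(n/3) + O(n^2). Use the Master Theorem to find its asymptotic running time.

Master Theorem for T(n) = 4T(n/3) + O(n^2):

a = 4, b = 3, c = 2
log_b(a) = log_3(4) = 1.2619

Case 3: c = 2 > log_3(4) = 1.2619
T(n) = O(n^2) = O(n^2)

For T(n) = 4T(n/3) + O(n^2): log_3(4) = 1.2619. This is Case 3 of the Master Theorem (c > log_b(a), work dominated by root), giving O(n^2).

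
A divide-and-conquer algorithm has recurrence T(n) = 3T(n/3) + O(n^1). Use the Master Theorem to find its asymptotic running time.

Master Theorem for T(n) = 3T(n/3) + O(n^1):

a = 3, b = 3, c = 1
log_b(a) = log_3(3) = 1.0000

Case 2: c = 1 = log_3(3) = 1.0000
T(n) = O(n^1 log n) = O(n log n)

For T(n) = 3T(n/3) + O(n^1): log_3(3) = 1.0000. This is Case 2 of the Master Theorem (c = log_b(a), equal work at all levels), giving O(n log n).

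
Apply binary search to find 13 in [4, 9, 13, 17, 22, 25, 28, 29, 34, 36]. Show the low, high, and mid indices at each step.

Binary search for 13 in [4, 9, 13, 17, 22, 25, 28, 29, 34, 36]:

lo=0, hi=9, mid=4, arr[mid]=22 -> 22 > 13, search left half
lo=0, hi=3, mid=1, arr[mid]=9 -> 9 < 13, search right half
lo=2, hi=3, mid=2, arr[mid]=13 -> Found target at index 2!

Binary search finds 13 at index 2 after 3 comparisons. The search repeatedly halves the search space by comparing with the middle element.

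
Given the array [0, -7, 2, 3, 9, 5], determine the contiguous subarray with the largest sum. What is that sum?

Using Kadane's algorithm on [0, -7, 2, 3, 9, 5]:

Scanning through the array:
Position 1 (value -7): max_ending_here = -7, max_so_far = 0
Position 2 (value 2): max_ending_here = 2, max_so_far = 2
Position 3 (value 3): max_ending_here = 5, max_so_far = 5
Position 4 (value 9): max_ending_here = 14, max_so_far = 14
Position 5 (value 5): max_ending_here = 19, max_so_far = 19

Maximum subarray: [2, 3, 9, 5]
Maximum sum: 19

The maximum subarray is [2, 3, 9, 5] with sum 19. This subarray runs from index 2 to index 5.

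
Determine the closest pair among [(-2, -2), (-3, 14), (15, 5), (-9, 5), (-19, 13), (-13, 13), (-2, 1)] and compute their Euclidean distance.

Computing all pairwise distances among 7 points:

d((-2, -2), (-3, 14)) = 16.0312
d((-2, -2), (15, 5)) = 18.3848
d((-2, -2), (-9, 5)) = 9.8995
d((-2, -2), (-19, 13)) = 22.6716
d((-2, -2), (-13, 13)) = 18.6011
d((-2, -2), (-2, 1)) = 3.0 <-- minimum
d((-3, 14), (15, 5)) = 20.1246
d((-3, 14), (-9, 5)) = 10.8167
d((-3, 14), (-19, 13)) = 16.0312
d((-3, 14), (-13, 13)) = 10.0499
d((-3, 14), (-2, 1)) = 13.0384
d((15, 5), (-9, 5)) = 24.0
d((15, 5), (-19, 13)) = 34.9285
d((15, 5), (-13, 13)) = 29.1204
d((15, 5), (-2, 1)) = 17.4642
d((-9, 5), (-19, 13)) = 12.8062
d((-9, 5), (-13, 13)) = 8.9443
d((-9, 5), (-2, 1)) = 8.0623
d((-19, 13), (-13, 13)) = 6.0
d((-19, 13), (-2, 1)) = 20.8087
d((-13, 13), (-2, 1)) = 16.2788

Closest pair: (-2, -2) and (-2, 1) with distance 3.0

The closest pair is (-2, -2) and (-2, 1) with Euclidean distance 3.0. For 7 points, brute-force pairwise comparison is shown above. For large n, the divide-and-conquer algorithm (sort by x, recurse on halves, check the dividing strip) achieves O(n log n).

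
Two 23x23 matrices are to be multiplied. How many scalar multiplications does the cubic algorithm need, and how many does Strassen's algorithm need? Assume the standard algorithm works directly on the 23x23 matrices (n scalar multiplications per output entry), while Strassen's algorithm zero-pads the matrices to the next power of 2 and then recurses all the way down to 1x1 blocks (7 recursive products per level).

Matrix multiplication for 23x23 matrices:

Strassen's algorithm requires power-of-2 dimensions. Pad 23x23 to 32x32 (next power of 2).

Standard algorithm: 23^3 = 12167 multiplications
Strassen's algorithm: 7^(log2(32)) = 7^5 = 16807 multiplications
Difference: 12167 - 16807 = -4640 (Strassen uses MORE here due to padding overhead — for small or just-over-power-of-2 n, padding can outweigh the per-level savings)

Standard: 12167 multiplications (23^3). Strassen: 16807 multiplications (7^5, after padding to 32x32). Strassen reduces 8 recursive multiplications to 7 at each level.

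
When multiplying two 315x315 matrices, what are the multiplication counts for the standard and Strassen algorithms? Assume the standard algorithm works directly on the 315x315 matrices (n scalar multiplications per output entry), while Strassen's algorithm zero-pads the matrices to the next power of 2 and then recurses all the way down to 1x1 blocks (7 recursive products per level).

Matrix multiplication for 315x315 matrices:

Strassen's algorithm requires power-of-2 dimensions. Pad 315x315 to 512x512 (next power of 2).

Standard algorithm: 315^3 = 31255875 multiplications
Strassen's algorithm: 7^(log2(512)) = 7^9 = 40353607 multiplications
Difference: 31255875 - 40353607 = -9097732 (Strassen uses MORE here due to padding overhead — for small or just-over-power-of-2 n, padding can outweigh the per-level savings)

Standard: 31255875 multiplications (315^3). Strassen: 40353607 multiplications (7^9, after padding to 512x512). Strassen reduces 8 recursive multiplications to 7 at each level.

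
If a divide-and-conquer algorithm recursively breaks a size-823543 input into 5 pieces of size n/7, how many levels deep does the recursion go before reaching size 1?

For divide and conquer with division factor 7:

Problem sizes at each level:
Level 0: 823543
Level 1: 117649
Level 2: 16807
Level 3: 2401
Level 4: 343
Level 5: 49
Level 6: 7
Level 7: 1

The root is level 0 and the size-1 base case is level 7 (the tree spans levels 0 through 7, i.e. 8 levels counting the root), so the depth is the number of divisions: log_7(823543) = 7

The recursion tree depth is log_7(823543) = 7. At each level, the problem size is divided by 7, so it takes 7 divisions to reduce to a base case of size 1. The algorithm makes 5 recursive calls at each level.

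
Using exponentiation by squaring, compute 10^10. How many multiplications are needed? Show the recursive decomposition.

Computing 10^10 by squaring (build up from 10^1; each line after the first costs one multiplication):

10^1 = 10
10^2 = (10^1)^2 = 10^2 = 100
10^4 = (10^2)^2 = 100^2 = 10000
10^5 = 10 * 10^4 = 10 * 10000 = 100000
10^10 = (10^5)^2 = 100000^2 = 10000000000

Result: 10000000000
Multiplications needed: 4 (4 lines after 10^1)

10^10 = 10000000000. Using exponentiation by squaring, this requires 4 multiplications. The key idea: if the exponent is even, square the half-power; if odd, multiply by the base once.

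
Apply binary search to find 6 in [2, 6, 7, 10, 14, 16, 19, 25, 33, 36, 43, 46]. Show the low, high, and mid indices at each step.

Binary search for 6 in [2, 6, 7, 10, 14, 16, 19, 25, 33, 36, 43, 46]:

lo=0, hi=11, mid=5, arr[mid]=16 -> 16 > 6, search left half
lo=0, hi=4, mid=2, arr[mid]=7 -> 7 > 6, search left half
lo=0, hi=1, mid=0, arr[mid]=2 -> 2 < 6, search right half
lo=1, hi=1, mid=1, arr[mid]=6 -> Found target at index 1!

Binary search finds 6 at index 1 after 4 comparisons. The search repeatedly halves the search space by comparing with the middle element.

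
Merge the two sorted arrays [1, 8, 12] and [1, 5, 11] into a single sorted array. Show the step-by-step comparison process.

Merging process:

Compare 1 vs 1: take 1 from left. Merged: [1]
Compare 8 vs 1: take 1 from right. Merged: [1, 1]
Compare 8 vs 5: take 5 from right. Merged: [1, 1, 5]
Compare 8 vs 11: take 8 from left. Merged: [1, 1, 5, 8]
Compare 12 vs 11: take 11 from right. Merged: [1, 1, 5, 8, 11]
Append remaining from left: [12]. Merged: [1, 1, 5, 8, 11, 12]

Final merged array: [1, 1, 5, 8, 11, 12]
Total comparisons: 5

The merged array is [1, 1, 5, 8, 11, 12], requiring 5 comparisons. The merge step runs in O(n) time where n is the total number of elements.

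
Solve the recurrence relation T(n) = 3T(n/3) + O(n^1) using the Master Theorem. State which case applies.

Master Theorem for T(n) = 3T(n/3) + O(n^1):

a = 3, b = 3, c = 1
log_b(a) = log_3(3) = 1.0000

Case 2: c = 1 = log_3(3) = 1.0000
T(n) = O(n^1 log n) = O(n log n)

For T(n) = 3T(n/3) + O(n^1): log_3(3) = 1.0000. This is Case 2 of the Master Theorem (c = log_b(a), equal work at all levels), giving O(n log n).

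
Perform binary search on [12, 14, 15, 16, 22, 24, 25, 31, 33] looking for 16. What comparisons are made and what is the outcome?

Binary search for 16 in [12, 14, 15, 16, 22, 24, 25, 31, 33]:

lo=0, hi=8, mid=4, arr[mid]=22 -> 22 > 16, search left half
lo=0, hi=3, mid=1, arr[mid]=14 -> 14 < 16, search right half
lo=2, hi=3, mid=2, arr[mid]=15 -> 15 < 16, search right half
lo=3, hi=3, mid=3, arr[mid]=16 -> Found target at index 3!

Binary search finds 16 at index 3 after 4 comparisons. The search repeatedly halves the search space by comparing with the middle element.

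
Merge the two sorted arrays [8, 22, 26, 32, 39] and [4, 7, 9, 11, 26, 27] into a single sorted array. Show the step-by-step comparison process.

Merging process:

Compare 8 vs 4: take 4 from right. Merged: [4]
Compare 8 vs 7: take 7 from right. Merged: [4, 7]
Compare 8 vs 9: take 8 from left. Merged: [4, 7, 8]
Compare 22 vs 9: take 9 from right. Merged: [4, 7, 8, 9]
Compare 22 vs 11: take 11 from right. Merged: [4, 7, 8, 9, 11]
Compare 22 vs 26: take 22 from left. Merged: [4, 7, 8, 9, 11, 22]
Compare 26 vs 26: take 26 from left. Merged: [4, 7, 8, 9, 11, 22, 26]
Compare 32 vs 26: take 26 from right. Merged: [4, 7, 8, 9, 11, 22, 26, 26]
Compare 32 vs 27: take 27 from right. Merged: [4, 7, 8, 9, 11, 22, 26, 26, 27]
Append remaining from left: [32, 39]. Merged: [4, 7, 8, 9, 11, 22, 26, 26, 27, 32, 39]

Final merged array: [4, 7, 8, 9, 11, 22, 26, 26, 27, 32, 39]
Total comparisons: 9

The merged array is [4, 7, 8, 9, 11, 22, 26, 26, 27, 32, 39], requiring 9 comparisons. The merge step runs in O(n) time where n is the total number of elements.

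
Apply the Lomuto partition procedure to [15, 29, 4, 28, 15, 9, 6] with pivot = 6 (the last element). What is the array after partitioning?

Lomuto partition with pivot = 6:

Initial array: [15, 29, 4, 28, 15, 9, 6]

arr[0]=15 > 6: no swap
arr[1]=29 > 6: no swap
arr[2]=4 <= 6: swap with position 0, array becomes [4, 29, 15, 28, 15, 9, 6]
arr[3]=28 > 6: no swap
arr[4]=15 > 6: no swap
arr[5]=9 > 6: no swap

Place pivot at position 1: [4, 6, 15, 28, 15, 9, 29]
Pivot position: 1

After partitioning with pivot 6, the array becomes [4, 6, 15, 28, 15, 9, 29]. The pivot is placed at index 1. All elements to the left of the pivot are <= 6, and all elements to the right are > 6.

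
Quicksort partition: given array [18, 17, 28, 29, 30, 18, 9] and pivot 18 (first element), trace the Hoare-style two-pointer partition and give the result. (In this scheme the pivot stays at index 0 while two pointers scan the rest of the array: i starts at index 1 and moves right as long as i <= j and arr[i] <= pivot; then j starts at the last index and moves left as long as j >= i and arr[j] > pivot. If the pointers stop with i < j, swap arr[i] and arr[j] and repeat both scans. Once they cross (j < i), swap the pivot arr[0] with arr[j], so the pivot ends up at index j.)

Hoare-style two-pointer partition with pivot = 18:

Initial array: [18, 17, 28, 29, 30, 18, 9]

Pointers start at i = 1, j = 6.
i stops at index 2 (arr[2]=28 > 18), j stops at index 6 (arr[6]=9 <= 18): swap arr[2] and arr[6], array becomes [18, 17, 9, 29, 30, 18, 28]
i stops at index 3 (arr[3]=29 > 18), j stops at index 5 (arr[5]=18 <= 18): swap arr[3] and arr[5], array becomes [18, 17, 9, 18, 30, 29, 28]
i ends at 4, j ends at 3: the pointers have crossed (j < i), so scanning stops.

Swap pivot arr[0] with arr[3] to place pivot at position 3: [18, 17, 9, 18, 30, 29, 28]
Pivot position: 3

After partitioning with pivot 18, the array becomes [18, 17, 9, 18, 30, 29, 28]. The pivot is placed at index 3. All elements to the left of the pivot are <= 18, and all elements to the right are > 18.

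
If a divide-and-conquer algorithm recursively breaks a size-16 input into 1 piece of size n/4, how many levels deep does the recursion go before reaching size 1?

For divide and conquer with division factor 4:

Problem sizes at each level:
Level 0: 16
Level 1: 4
Level 2: 1

The root is level 0 and the size-1 base case is level 2 (the tree spans levels 0 through 2, i.e. 3 levels counting the root), so the depth is the number of divisions: log_4(16) = 2

The recursion tree depth is log_4(16) = 2. At each level, the problem size is divided by 4, so it takes 2 divisions to reduce to a base case of size 1. The algorithm makes 1 recursive call at each level.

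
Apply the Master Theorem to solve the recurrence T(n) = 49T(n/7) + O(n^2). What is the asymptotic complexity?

Master Theorem for T(n) = 49T(n/7) + O(n^2):

a = 49, b = 7, c = 2
log_b(a) = log_7(49) = 2.0000

Case 2: c = 2 = log_7(49) = 2.0000
T(n) = O(n^2 log n) = O(n^2 log n)

For T(n) = 49T(n/7) + O(n^2): log_7(49) = 2.0000. This is Case 2 of the Master Theorem (c = log_b(a), equal work at all levels), giving O(n^2 log n).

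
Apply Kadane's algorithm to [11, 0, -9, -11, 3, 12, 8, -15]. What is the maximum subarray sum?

Using Kadane's algorithm on [11, 0, -9, -11, 3, 12, 8, -15]:

Scanning through the array:
Position 1 (value 0): max_ending_here = 11, max_so_far = 11
Position 2 (value -9): max_ending_here = 2, max_so_far = 11
Position 3 (value -11): max_ending_here = -9, max_so_far = 11
Position 4 (value 3): max_ending_here = 3, max_so_far = 11
Position 5 (value 12): max_ending_here = 15, max_so_far = 15
Position 6 (value 8): max_ending_here = 23, max_so_far = 23
Position 7 (value -15): max_ending_here = 8, max_so_far = 23

Maximum subarray: [3, 12, 8]
Maximum sum: 23

The maximum subarray is [3, 12, 8] with sum 23. This subarray runs from index 4 to index 6.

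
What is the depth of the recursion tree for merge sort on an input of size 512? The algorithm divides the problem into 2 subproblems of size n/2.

For divide and conquer with division factor 2:

Problem sizes at each level:
Level 0: 512
Level 1: 256
Level 2: 128
Level 3: 64
Level 4: 32
Level 5: 16
Level 6: 8
Level 7: 4
Level 8: 2
Level 9: 1

The root is level 0 and the size-1 base case is level 9 (the tree spans levels 0 through 9, i.e. 10 levels counting the root), so the depth is the number of divisions: log_2(512) = 9

The recursion tree depth is log_2(512) = 9. At each level, the problem size is divided by 2, so it takes 9 divisions to reduce to a base case of size 1. The algorithm makes 2 recursive calls at each level.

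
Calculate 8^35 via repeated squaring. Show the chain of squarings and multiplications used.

Computing 8^35 by squaring (build up from 8^1; each line after the first costs one multiplication):

8^1 = 8
8^2 = (8^1)^2 = 8^2 = 64
8^4 = (8^2)^2 = 64^2 = 4096
8^8 = (8^4)^2 = 4096^2 = 16777216
8^16 = (8^8)^2 = 16777216^2 = 281474976710656
8^17 = 8 * 8^16 = 8 * 281474976710656 = 2251799813685248
8^34 = (8^17)^2 = 2251799813685248^2 = 5070602400912917605986812821504
8^35 = 8 * 8^34 = 8 * 5070602400912917605986812821504 = 40564819207303340847894502572032

Result: 40564819207303340847894502572032
Multiplications needed: 7 (7 lines after 8^1)

8^35 = 40564819207303340847894502572032. Using exponentiation by squaring, this requires 7 multiplications. The key idea: if the exponent is even, square the half-power; if odd, multiply by the base once.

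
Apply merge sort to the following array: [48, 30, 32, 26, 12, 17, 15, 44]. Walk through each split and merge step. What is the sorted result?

Merge sort trace:

Split: [48, 30, 32, 26, 12, 17, 15, 44] -> [48, 30, 32, 26] and [12, 17, 15, 44]
  Split: [48, 30, 32, 26] -> [48, 30] and [32, 26]
    Split: [48, 30] -> [48] and [30]
    Merge: [48] + [30] -> [30, 48]
    Split: [32, 26] -> [32] and [26]
    Merge: [32] + [26] -> [26, 32]
  Merge: [30, 48] + [26, 32] -> [26, 30, 32, 48]
  Split: [12, 17, 15, 44] -> [12, 17] and [15, 44]
    Split: [12, 17] -> [12] and [17]
    Merge: [12] + [17] -> [12, 17]
    Split: [15, 44] -> [15] and [44]
    Merge: [15] + [44] -> [15, 44]
  Merge: [12, 17] + [15, 44] -> [12, 15, 17, 44]
Merge: [26, 30, 32, 48] + [12, 15, 17, 44] -> [12, 15, 17, 26, 30, 32, 44, 48]

Final sorted array: [12, 15, 17, 26, 30, 32, 44, 48]

The merge sort proceeds by recursively splitting the array and merging sorted halves.
After all merges, the sorted array is [12, 15, 17, 26, 30, 32, 44, 48].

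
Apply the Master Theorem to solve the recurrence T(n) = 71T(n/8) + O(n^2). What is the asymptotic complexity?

Master Theorem for T(n) = 71T(n/8) + O(n^2):

a = 71, b = 8, c = 2
log_b(a) = log_8(71) = 2.0499

Case 1: c = 2 < log_8(71) = 2.0499
T(n) = O(n^(log_8 71))

For T(n) = 71T(n/8) + O(n^2): log_8(71) = 2.0499. This is Case 1 of the Master Theorem (c < log_b(a), work dominated by leaves), giving O(n^(log_8 71)).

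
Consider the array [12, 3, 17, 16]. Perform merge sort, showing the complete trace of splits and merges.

Merge sort trace:

Split: [12, 3, 17, 16] -> [12, 3] and [17, 16]
  Split: [12, 3] -> [12] and [3]
  Merge: [12] + [3] -> [3, 12]
  Split: [17, 16] -> [17] and [16]
  Merge: [17] + [16] -> [16, 17]
Merge: [3, 12] + [16, 17] -> [3, 12, 16, 17]

Final sorted array: [3, 12, 16, 17]

The merge sort proceeds by recursively splitting the array and merging sorted halves.
After all merges, the sorted array is [3, 12, 16, 17].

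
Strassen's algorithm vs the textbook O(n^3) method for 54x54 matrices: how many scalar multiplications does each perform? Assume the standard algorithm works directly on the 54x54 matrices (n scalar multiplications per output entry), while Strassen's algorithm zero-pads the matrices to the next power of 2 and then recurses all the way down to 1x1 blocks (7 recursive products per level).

Matrix multiplication for 54x54 matrices:

Strassen's algorithm requires power-of-2 dimensions. Pad 54x54 to 64x64 (next power of 2).

Standard algorithm: 54^3 = 157464 multiplications
Strassen's algorithm: 7^(log2(64)) = 7^6 = 117649 multiplications
Savings: 157464 - 117649 = 39815 multiplications

Standard: 157464 multiplications (54^3). Strassen: 117649 multiplications (7^6, after padding to 64x64). Strassen reduces 8 recursive multiplications to 7 at each level.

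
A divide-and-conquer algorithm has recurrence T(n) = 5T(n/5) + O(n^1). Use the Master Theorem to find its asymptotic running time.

Master Theorem for T(n) = 5T(n/5) + O(n^1):

a = 5, b = 5, c = 1
log_b(a) = log_5(5) = 1.0000

Case 2: c = 1 = log_5(5) = 1.0000
T(n) = O(n^1 log n) = O(n log n)

For T(n) = 5T(n/5) + O(n^1): log_5(5) = 1.0000. This is Case 2 of the Master Theorem (c = log_b(a), equal work at all levels), giving O(n log n).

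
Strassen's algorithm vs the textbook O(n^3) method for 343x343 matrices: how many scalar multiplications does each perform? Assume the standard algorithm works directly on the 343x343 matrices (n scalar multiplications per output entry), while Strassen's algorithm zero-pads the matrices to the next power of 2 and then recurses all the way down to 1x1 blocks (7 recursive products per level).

Matrix multiplication for 343x343 matrices:

Strassen's algorithm requires power-of-2 dimensions. Pad 343x343 to 512x512 (next power of 2).

Standard algorithm: 343^3 = 40353607 multiplications
Strassen's algorithm: 7^(log2(512)) = 7^9 = 40353607 multiplications
Savings: 40353607 - 40353607 = 0 multiplications

Standard: 40353607 multiplications (343^3). Strassen: 40353607 multiplications (7^9, after padding to 512x512). Strassen reduces 8 recursive multiplications to 7 at each level.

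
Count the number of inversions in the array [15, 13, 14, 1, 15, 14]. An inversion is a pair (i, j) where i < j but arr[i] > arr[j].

Finding inversions in [15, 13, 14, 1, 15, 14]:

(0, 1): arr[0]=15 > arr[1]=13
(0, 2): arr[0]=15 > arr[2]=14
(0, 3): arr[0]=15 > arr[3]=1
(0, 5): arr[0]=15 > arr[5]=14
(1, 3): arr[1]=13 > arr[3]=1
(2, 3): arr[2]=14 > arr[3]=1
(4, 5): arr[4]=15 > arr[5]=14

Total inversions: 7

The array has 7 inversion(s): (0,1), (0,2), (0,3), (0,5), (1,3), (2,3), (4,5). Each pair (i,j) satisfies i < j and arr[i] > arr[j].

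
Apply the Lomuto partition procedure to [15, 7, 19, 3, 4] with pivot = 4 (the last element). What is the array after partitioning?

Lomuto partition with pivot = 4:

Initial array: [15, 7, 19, 3, 4]

arr[0]=15 > 4: no swap
arr[1]=7 > 4: no swap
arr[2]=19 > 4: no swap
arr[3]=3 <= 4: swap with position 0, array becomes [3, 7, 19, 15, 4]

Place pivot at position 1: [3, 4, 19, 15, 7]
Pivot position: 1

After partitioning with pivot 4, the array becomes [3, 4, 19, 15, 7]. The pivot is placed at index 1. All elements to the left of the pivot are <= 4, and all elements to the right are > 4.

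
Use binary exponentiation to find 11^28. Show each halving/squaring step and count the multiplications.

Computing 11^28 by squaring (build up from 11^1; each line after the first costs one multiplication):

11^1 = 11
11^2 = (11^1)^2 = 11^2 = 121
11^3 = 11 * 11^2 = 11 * 121 = 1331
11^6 = (11^3)^2 = 1331^2 = 1771561
11^7 = 11 * 11^6 = 11 * 1771561 = 19487171
11^14 = (11^7)^2 = 19487171^2 = 379749833583241
11^28 = (11^14)^2 = 379749833583241^2 = 144209936106499234037676064081

Result: 144209936106499234037676064081
Multiplications needed: 6 (6 lines after 11^1)

11^28 = 144209936106499234037676064081. Using exponentiation by squaring, this requires 6 multiplications. The key idea: if the exponent is even, square the half-power; if odd, multiply by the base once.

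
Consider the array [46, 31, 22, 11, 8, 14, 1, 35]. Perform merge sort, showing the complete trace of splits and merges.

Merge sort trace:

Split: [46, 31, 22, 11, 8, 14, 1, 35] -> [46, 31, 22, 11] and [8, 14, 1, 35]
  Split: [46, 31, 22, 11] -> [46, 31] and [22, 11]
    Split: [46, 31] -> [46] and [31]
    Merge: [46] + [31] -> [31, 46]
    Split: [22, 11] -> [22] and [11]
    Merge: [22] + [11] -> [11, 22]
  Merge: [31, 46] + [11, 22] -> [11, 22, 31, 46]
  Split: [8, 14, 1, 35] -> [8, 14] and [1, 35]
    Split: [8, 14] -> [8] and [14]
    Merge: [8] + [14] -> [8, 14]
    Split: [1, 35] -> [1] and [35]
    Merge: [1] + [35] -> [1, 35]
  Merge: [8, 14] + [1, 35] -> [1, 8, 14, 35]
Merge: [11, 22, 31, 46] + [1, 8, 14, 35] -> [1, 8, 11, 14, 22, 31, 35, 46]

Final sorted array: [1, 8, 11, 14, 22, 31, 35, 46]

The merge sort proceeds by recursively splitting the array and merging sorted halves.
After all merges, the sorted array is [1, 8, 11, 14, 22, 31, 35, 46].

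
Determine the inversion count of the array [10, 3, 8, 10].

Finding inversions in [10, 3, 8, 10]:

(0, 1): arr[0]=10 > arr[1]=3
(0, 2): arr[0]=10 > arr[2]=8

Total inversions: 2

The array has 2 inversion(s): (0,1), (0,2). Each pair (i,j) satisfies i < j and arr[i] > arr[j].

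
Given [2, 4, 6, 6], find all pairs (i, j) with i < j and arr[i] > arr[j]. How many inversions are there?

Finding inversions in [2, 4, 6, 6]:


Total inversions: 0

The array has 0 inversions. It is already sorted.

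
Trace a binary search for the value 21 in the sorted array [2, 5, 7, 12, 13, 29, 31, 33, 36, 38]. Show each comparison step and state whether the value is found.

Binary search for 21 in [2, 5, 7, 12, 13, 29, 31, 33, 36, 38]:

lo=0, hi=9, mid=4, arr[mid]=13 -> 13 < 21, search right half
lo=5, hi=9, mid=7, arr[mid]=33 -> 33 > 21, search left half
lo=5, hi=6, mid=5, arr[mid]=29 -> 29 > 21, search left half
lo=5 > hi=4, target 21 not found

Binary search determines that 21 is not in the array after 3 comparisons. The search space was exhausted without finding the target.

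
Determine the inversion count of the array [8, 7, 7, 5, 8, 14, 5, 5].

Finding inversions in [8, 7, 7, 5, 8, 14, 5, 5]:

(0, 1): arr[0]=8 > arr[1]=7
(0, 2): arr[0]=8 > arr[2]=7
(0, 3): arr[0]=8 > arr[3]=5
(0, 6): arr[0]=8 > arr[6]=5
(0, 7): arr[0]=8 > arr[7]=5
(1, 3): arr[1]=7 > arr[3]=5
(1, 6): arr[1]=7 > arr[6]=5
(1, 7): arr[1]=7 > arr[7]=5
(2, 3): arr[2]=7 > arr[3]=5
(2, 6): arr[2]=7 > arr[6]=5
(2, 7): arr[2]=7 > arr[7]=5
(4, 6): arr[4]=8 > arr[6]=5
(4, 7): arr[4]=8 > arr[7]=5
(5, 6): arr[5]=14 > arr[6]=5
(5, 7): arr[5]=14 > arr[7]=5

Total inversions: 15

The array has 15 inversion(s): (0,1), (0,2), (0,3), (0,6), (0,7), (1,3), (1,6), (1,7), (2,3), (2,6), (2,7), (4,6), (4,7), (5,6), (5,7). Each pair (i,j) satisfies i < j and arr[i] > arr[j].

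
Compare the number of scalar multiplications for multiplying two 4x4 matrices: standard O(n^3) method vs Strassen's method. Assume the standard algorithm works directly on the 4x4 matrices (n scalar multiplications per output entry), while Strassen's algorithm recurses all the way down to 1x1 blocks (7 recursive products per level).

Matrix multiplication for 4x4 matrices:

Standard algorithm: 4^3 = 64 multiplications
Strassen's algorithm: 7^(log2(4)) = 7^2 = 49 multiplications
Savings: 64 - 49 = 15 multiplications

Standard: 64 multiplications (4^3). Strassen: 49 multiplications (7^2). Strassen reduces 8 recursive multiplications to 7 at each level.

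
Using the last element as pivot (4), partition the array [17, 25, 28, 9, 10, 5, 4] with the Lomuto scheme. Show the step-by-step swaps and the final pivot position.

Lomuto partition with pivot = 4:

Initial array: [17, 25, 28, 9, 10, 5, 4]

arr[0]=17 > 4: no swap
arr[1]=25 > 4: no swap
arr[2]=28 > 4: no swap
arr[3]=9 > 4: no swap
arr[4]=10 > 4: no swap
arr[5]=5 > 4: no swap

Place pivot at position 0: [4, 25, 28, 9, 10, 5, 17]
Pivot position: 0

After partitioning with pivot 4, the array becomes [4, 25, 28, 9, 10, 5, 17]. The pivot is placed at index 0. All elements to the left of the pivot are <= 4, and all elements to the right are > 4.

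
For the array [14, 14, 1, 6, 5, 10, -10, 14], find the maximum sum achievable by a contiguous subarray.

Using Kadane's algorithm on [14, 14, 1, 6, 5, 10, -10, 14]:

Scanning through the array:
Position 1 (value 14): max_ending_here = 28, max_so_far = 28
Position 2 (value 1): max_ending_here = 29, max_so_far = 29
Position 3 (value 6): max_ending_here = 35, max_so_far = 35
Position 4 (value 5): max_ending_here = 40, max_so_far = 40
Position 5 (value 10): max_ending_here = 50, max_so_far = 50
Position 6 (value -10): max_ending_here = 40, max_so_far = 50
Position 7 (value 14): max_ending_here = 54, max_so_far = 54

Maximum subarray: [14, 14, 1, 6, 5, 10, -10, 14]
Maximum sum: 54

The maximum subarray is [14, 14, 1, 6, 5, 10, -10, 14] with sum 54. This subarray runs from index 0 to index 7.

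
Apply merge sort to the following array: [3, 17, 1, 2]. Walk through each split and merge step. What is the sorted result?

Merge sort trace:

Split: [3, 17, 1, 2] -> [3, 17] and [1, 2]
  Split: [3, 17] -> [3] and [17]
  Merge: [3] + [17] -> [3, 17]
  Split: [1, 2] -> [1] and [2]
  Merge: [1] + [2] -> [1, 2]
Merge: [3, 17] + [1, 2] -> [1, 2, 3, 17]

Final sorted array: [1, 2, 3, 17]

The merge sort proceeds by recursively splitting the array and merging sorted halves.
After all merges, the sorted array is [1, 2, 3, 17].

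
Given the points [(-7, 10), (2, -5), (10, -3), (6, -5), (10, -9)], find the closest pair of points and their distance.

Computing all pairwise distances among 5 points:

d((-7, 10), (2, -5)) = 17.4929
d((-7, 10), (10, -3)) = 21.4009
d((-7, 10), (6, -5)) = 19.8494
d((-7, 10), (10, -9)) = 25.4951
d((2, -5), (10, -3)) = 8.2462
d((2, -5), (6, -5)) = 4.0 <-- minimum
d((2, -5), (10, -9)) = 8.9443
d((10, -3), (6, -5)) = 4.4721
d((10, -3), (10, -9)) = 6.0
d((6, -5), (10, -9)) = 5.6569

Closest pair: (2, -5) and (6, -5) with distance 4.0

The closest pair is (2, -5) and (6, -5) with Euclidean distance 4.0. For 5 points, brute-force pairwise comparison is shown above. For large n, the divide-and-conquer algorithm (sort by x, recurse on halves, check the dividing strip) achieves O(n log n).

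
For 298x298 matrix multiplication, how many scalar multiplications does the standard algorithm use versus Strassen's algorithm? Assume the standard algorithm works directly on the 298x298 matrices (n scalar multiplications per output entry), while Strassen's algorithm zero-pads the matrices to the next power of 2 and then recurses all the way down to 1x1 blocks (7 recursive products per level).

Matrix multiplication for 298x298 matrices:

Strassen's algorithm requires power-of-2 dimensions. Pad 298x298 to 512x512 (next power of 2).

Standard algorithm: 298^3 = 26463592 multiplications
Strassen's algorithm: 7^(log2(512)) = 7^9 = 40353607 multiplications
Difference: 26463592 - 40353607 = -13890015 (Strassen uses MORE here due to padding overhead — for small or just-over-power-of-2 n, padding can outweigh the per-level savings)

Standard: 26463592 multiplications (298^3). Strassen: 40353607 multiplications (7^9, after padding to 512x512). Strassen reduces 8 recursive multiplications to 7 at each level.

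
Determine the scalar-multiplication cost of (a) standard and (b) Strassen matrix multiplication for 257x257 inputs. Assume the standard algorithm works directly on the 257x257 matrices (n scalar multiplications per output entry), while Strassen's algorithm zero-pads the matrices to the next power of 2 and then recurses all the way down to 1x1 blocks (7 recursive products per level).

Matrix multiplication for 257x257 matrices:

Strassen's algorithm requires power-of-2 dimensions. Pad 257x257 to 512x512 (next power of 2).

Standard algorithm: 257^3 = 16974593 multiplications
Strassen's algorithm: 7^(log2(512)) = 7^9 = 40353607 multiplications
Difference: 16974593 - 40353607 = -23379014 (Strassen uses MORE here due to padding overhead — for small or just-over-power-of-2 n, padding can outweigh the per-level savings)

Standard: 16974593 multiplications (257^3). Strassen: 40353607 multiplications (7^9, after padding to 512x512). Strassen reduces 8 recursive multiplications to 7 at each level.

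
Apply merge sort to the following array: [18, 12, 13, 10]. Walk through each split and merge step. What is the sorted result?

Merge sort trace:

Split: [18, 12, 13, 10] -> [18, 12] and [13, 10]
  Split: [18, 12] -> [18] and [12]
  Merge: [18] + [12] -> [12, 18]
  Split: [13, 10] -> [13] and [10]
  Merge: [13] + [10] -> [10, 13]
Merge: [12, 18] + [10, 13] -> [10, 12, 13, 18]

Final sorted array: [10, 12, 13, 18]

The merge sort proceeds by recursively splitting the array and merging sorted halves.
After all merges, the sorted array is [10, 12, 13, 18].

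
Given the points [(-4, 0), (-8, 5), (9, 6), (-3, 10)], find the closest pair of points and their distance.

Computing all pairwise distances among 4 points:

d((-4, 0), (-8, 5)) = 6.4031 <-- minimum
d((-4, 0), (9, 6)) = 14.3178
d((-4, 0), (-3, 10)) = 10.0499
d((-8, 5), (9, 6)) = 17.0294
d((-8, 5), (-3, 10)) = 7.0711
d((9, 6), (-3, 10)) = 12.6491

Closest pair: (-4, 0) and (-8, 5) with distance 6.4031

The closest pair is (-4, 0) and (-8, 5) with Euclidean distance 6.4031. For 4 points, brute-force pairwise comparison is shown above. For large n, the divide-and-conquer algorithm (sort by x, recurse on halves, check the dividing strip) achieves O(n log n).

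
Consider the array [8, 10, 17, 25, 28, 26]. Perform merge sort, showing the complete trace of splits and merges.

Merge sort trace:

Split: [8, 10, 17, 25, 28, 26] -> [8, 10, 17] and [25, 28, 26]
  Split: [8, 10, 17] -> [8] and [10, 17]
    Split: [10, 17] -> [10] and [17]
    Merge: [10] + [17] -> [10, 17]
  Merge: [8] + [10, 17] -> [8, 10, 17]
  Split: [25, 28, 26] -> [25] and [28, 26]
    Split: [28, 26] -> [28] and [26]
    Merge: [28] + [26] -> [26, 28]
  Merge: [25] + [26, 28] -> [25, 26, 28]
Merge: [8, 10, 17] + [25, 26, 28] -> [8, 10, 17, 25, 26, 28]

Final sorted array: [8, 10, 17, 25, 26, 28]

The merge sort proceeds by recursively splitting the array and merging sorted halves.
After all merges, the sorted array is [8, 10, 17, 25, 26, 28].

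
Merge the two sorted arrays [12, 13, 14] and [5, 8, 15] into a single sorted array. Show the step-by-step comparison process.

Merging process:

Compare 12 vs 5: take 5 from right. Merged: [5]
Compare 12 vs 8: take 8 from right. Merged: [5, 8]
Compare 12 vs 15: take 12 from left. Merged: [5, 8, 12]
Compare 13 vs 15: take 13 from left. Merged: [5, 8, 12, 13]
Compare 14 vs 15: take 14 from left. Merged: [5, 8, 12, 13, 14]
Append remaining from right: [15]. Merged: [5, 8, 12, 13, 14, 15]

Final merged array: [5, 8, 12, 13, 14, 15]
Total comparisons: 5

The merged array is [5, 8, 12, 13, 14, 15], requiring 5 comparisons. The merge step runs in O(n) time where n is the total number of elements.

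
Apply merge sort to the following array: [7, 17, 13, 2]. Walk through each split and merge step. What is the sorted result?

Merge sort trace:

Split: [7, 17, 13, 2] -> [7, 17] and [13, 2]
  Split: [7, 17] -> [7] and [17]
  Merge: [7] + [17] -> [7, 17]
  Split: [13, 2] -> [13] and [2]
  Merge: [13] + [2] -> [2, 13]
Merge: [7, 17] + [2, 13] -> [2, 7, 13, 17]

Final sorted array: [2, 7, 13, 17]

The merge sort proceeds by recursively splitting the array and merging sorted halves.
After all merges, the sorted array is [2, 7, 13, 17].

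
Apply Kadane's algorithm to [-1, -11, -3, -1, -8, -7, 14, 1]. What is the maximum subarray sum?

Using Kadane's algorithm on [-1, -11, -3, -1, -8, -7, 14, 1]:

Scanning through the array:
Position 1 (value -11): max_ending_here = -11, max_so_far = -1
Position 2 (value -3): max_ending_here = -3, max_so_far = -1
Position 3 (value -1): max_ending_here = -1, max_so_far = -1
Position 4 (value -8): max_ending_here = -8, max_so_far = -1
Position 5 (value -7): max_ending_here = -7, max_so_far = -1
Position 6 (value 14): max_ending_here = 14, max_so_far = 14
Position 7 (value 1): max_ending_here = 15, max_so_far = 15

Maximum subarray: [14, 1]
Maximum sum: 15

The maximum subarray is [14, 1] with sum 15. This subarray runs from index 6 to index 7.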